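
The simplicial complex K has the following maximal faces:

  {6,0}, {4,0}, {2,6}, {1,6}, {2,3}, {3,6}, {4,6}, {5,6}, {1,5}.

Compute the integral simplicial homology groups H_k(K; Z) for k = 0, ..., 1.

H_0 ≅ Z,  H_1 ≅ Z^3.

We work with the vertex ordering 0 < 1 < 2 < 3 < 4 < 5 < 6. The simplices of K, each written with vertices in increasing order, are:

  0-simplices (7): [0], [1], [2], [3], [4], [5], [6]
  1-simplices (9): [0,4], [0,6], [1,5], [1,6], [2,3], [2,6], [3,6], [4,6], [5,6]

Hence C_0 ≅ Z^7, C_1 ≅ Z^9.

Boundary ∂_1: C_1 → C_0 is given by ∂[p,q] = [q] − [p].
As a 7×9 matrix over Z this has rank 6, with invariant factors (1,1,1,1,1,1).

From H_k ≅ ker(∂_k) / im(∂_{k+1}) we obtain:

  H_0: rank C_0 − rank ∂_1 = 7 − 6 = 1, and the invariant factors of ∂_1 are all 1, so H_0 ≅ Z.
  H_1: rank ker ∂_1 − rank ∂_2 = (9 − 6) − 0 = 3, and there is no ∂_2, so H_1 ≅ Z^3.

As a check, the Euler characteristic is 7 − 9 = -2, which agrees with 1 − 3 = -2.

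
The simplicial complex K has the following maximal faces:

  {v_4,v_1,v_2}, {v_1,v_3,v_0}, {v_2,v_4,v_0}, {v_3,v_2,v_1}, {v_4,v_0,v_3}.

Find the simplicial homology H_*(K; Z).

We work with the vertex ordering v_0 < v_1 < v_2 < v_3 < v_4. The simplices of K, each written with vertices in increasing order, are:

  0-simplices (5): [v_0], [v_1], [v_2], [v_3], [v_4]
  1-simplices (10): [v_0,v_1], [v_0,v_2], [v_0,v_3], [v_0,v_4], [v_1,v_2], [v_1,v_3], [v_1,v_4], [v_2,v_3], [v_2,v_4], [v_3,v_4]
  2-simplices (5): [v_0,v_1,v_3], [v_0,v_2,v_4], [v_0,v_3,v_4], [v_1,v_2,v_3], [v_1,v_2,v_4]

giving chain groups C_0 ≅ Z^5, C_1 ≅ Z^10, C_2 ≅ Z^5.

Boundary ∂_1: C_1 → C_0 is given by ∂[p,q] = [q] − [p]. For instance
  ∂[v_0,v_2] = [v_2] − [v_0].
The resulting 5×10 matrix has rank 4, and its Smith normal form has invariant factors (1,1,1,1).

∂_2: C_2 → C_1 maps a triangle to the signed sum of its edges. For instance
  ∂[v_1,v_2,v_3] = [v_2,v_3] − [v_1,v_3] + [v_1,v_2],
  ∂[v_1,v_2,v_4] = [v_2,v_4] − [v_1,v_4] + [v_1,v_2].
The resulting 10×5 matrix has rank 5, and its Smith normal form has invariant factors (1,1,1,1,1).

Now H_k = ker ∂_k / im ∂_{k+1}, so:

  H_0: rank C_0 − rank ∂_1 = 5 − 4 = 1, and the invariant factors of ∂_1 are all 1, so H_0 = Z.
  H_1: rank ker ∂_1 − rank ∂_2 = (10 − 4) − 5 = 1, and the invariant factors of ∂_2 are all 1, so H_1 = Z.
  H_2: rank ker ∂_2 − rank ∂_3 = (5 − 5) − 0 = 0, and there is no ∂_3, so H_2 = 0.

As a check, the Euler characteristic is 5 − 10 + 5 = 0, which agrees with 1 − 1 + 0 = 0.

H_0 = Z,  H_1 = Z,  H_2 = 0.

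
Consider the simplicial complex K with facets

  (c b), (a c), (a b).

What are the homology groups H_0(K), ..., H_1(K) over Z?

H_0 ≅ Z,  H_1 ≅ Z.

Order the vertices as a < b < c. Listing each simplex with vertices in this order, K has dimension 1 with simplices:

  0-simplices (3): a, b, c
  1-simplices (3): ab, ac, bc

so the chain groups are C_0 ≅ Z^3, C_1 ≅ Z^3.

∂_1: C_1 → C_0 is given by ∂[p,q] = [q] − [p]. For instance
  ∂ac = c − a.
This gives a 3×3 integer matrix of rank 2; reducing to Smith normal form yields diagonal entries (1,1).

Computing H_k = (kernel of ∂_k) / (image of ∂_{k+1}):

  H_0: rank C_0 − rank ∂_1 = 3 − 2 = 1, and the invariant factors of ∂_1 are all 1, so H_0 ≅ Z.
  H_1: rank ker ∂_1 − rank ∂_2 = (3 − 2) − 0 = 1, and there is no ∂_2, so H_1 ≅ Z.

(K is a triangulation of the circle S^1.)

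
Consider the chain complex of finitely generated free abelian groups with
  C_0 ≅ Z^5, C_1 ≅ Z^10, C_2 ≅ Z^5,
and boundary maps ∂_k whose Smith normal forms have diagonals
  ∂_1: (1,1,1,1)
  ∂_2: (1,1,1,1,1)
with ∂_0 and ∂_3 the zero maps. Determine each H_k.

H_0 = Z,  H_1 = Z,  H_2 = 0.

H_0: b_0 = 5 − 0 − 4 = 1; torsion from ∂_1 factors > 1: none. So H_0 = Z.
H_1: b_1 = 10 − 4 − 5 = 1; torsion from ∂_2 factors > 1: none. So H_1 = Z.
H_2: b_2 = 5 − 5 − 0 = 0; torsion from ∂_3 factors > 1: none. So H_2 = 0.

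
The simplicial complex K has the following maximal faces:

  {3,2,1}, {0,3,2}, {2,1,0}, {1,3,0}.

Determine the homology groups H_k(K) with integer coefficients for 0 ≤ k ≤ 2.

Order the vertices as 0 < 1 < 2 < 3. Listing each simplex with vertices in this order, K has dimension 2 with simplices:

  0-simplices (4): [0], [1], [2], [3]
  1-simplices (6): [0,1], [0,2], [0,3], [1,2], [1,3], [2,3]
  2-simplices (4): [0,1,2], [0,1,3], [0,2,3], [1,2,3]

giving chain groups C_0 ≅ Z^4, C_1 ≅ Z^6, C_2 ≅ Z^4.

∂_1: C_1 → C_0 maps an edge to its endpoints' difference, ∂[p,q] = q − p.
As a 4×6 matrix over Z this has rank 3, with invariant factors (1,1,1).

The boundary map ∂_2: C_2 → C_1 acts by ∂[p,q,r] = [q,r] − [p,r] + [p,q]. For instance
  ∂[1,2,3] = [2,3] − [1,3] + [1,2],
  ∂[0,1,3] = [1,3] − [0,3] + [0,1].
As a 6×4 matrix over Z this has rank 3, with invariant factors (1,1,1).

Computing H_k = (kernel of ∂_k) / (image of ∂_{k+1}):

  H_0: rank C_0 − rank ∂_1 = 4 − 3 = 1, and the invariant factors of ∂_1 are all 1, so H_0 ≅ Z.
  H_1: rank ker ∂_1 − rank ∂_2 = (6 − 3) − 3 = 0, and the invariant factors of ∂_2 are all 1, so H_1 ≅ 0.
  H_2: rank ker ∂_2 − rank ∂_3 = (4 − 3) − 0 = 1, and there is no ∂_3, so H_2 ≅ Z.

H_0 = Z,  H_1 = 0,  H_2 = Z.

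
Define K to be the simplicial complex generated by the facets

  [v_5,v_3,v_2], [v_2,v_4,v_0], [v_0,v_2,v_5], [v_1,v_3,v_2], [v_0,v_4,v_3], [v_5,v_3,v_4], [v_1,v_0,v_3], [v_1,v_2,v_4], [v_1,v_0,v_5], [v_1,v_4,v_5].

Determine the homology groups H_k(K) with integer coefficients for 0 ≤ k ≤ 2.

We work with the vertex ordering v_0 < v_1 < v_2 < v_3 < v_4 < v_5. The simplices of K, each written with vertices in increasing order, are:

  0-simplices (6): [v_0], [v_1], [v_2], [v_3], [v_4], [v_5]
  1-simplices (15): (15 of them)
  2-simplices (10): [v_0,v_1,v_3], [v_0,v_1,v_5], [v_0,v_2,v_4], [v_0,v_2,v_5], [v_0,v_3,v_4], [v_1,v_2,v_3], [v_1,v_2,v_4], [v_1,v_4,v_5], [v_2,v_3,v_5], [v_3,v_4,v_5]

so the chain groups are C_0 ≅ Z^6, C_1 ≅ Z^15, C_2 ≅ Z^10.

Boundary ∂_1: C_1 → C_0 maps an edge to its endpoints' difference, ∂[p,q] = q − p.
This gives a 6×15 integer matrix of rank 5; reducing to Smith normal form yields diagonal entries (1,1,1,1,1).

Boundary ∂_2: C_2 → C_1 acts by ∂[p,q,r] = [q,r] − [p,r] + [p,q]. For instance
  ∂[v_2,v_3,v_5] = [v_3,v_5] − [v_2,v_5] + [v_2,v_3],
  ∂[v_0,v_1,v_5] = [v_1,v_5] − [v_0,v_5] + [v_0,v_1].
The resulting 15×10 matrix has rank 10, and its Smith normal form has invariant factors (1,1,1,1,1,1,1,1,1,2).

Reading off H_k = ker ∂_k / im ∂_{k+1}:

  H_0: rank C_0 − rank ∂_1 = 6 − 5 = 1, and the invariant factors of ∂_1 are all 1, so H_0 ≅ Z.
  H_1: rank ker ∂_1 − rank ∂_2 = (15 − 5) − 10 = 0, and ∂_2 has invariant factor 2 > 1, so H_1 ≅ Z_2.
  H_2: rank ker ∂_2 − rank ∂_3 = (10 − 10) − 0 = 0, and there is no ∂_3, so H_2 ≅ 0.

As a check, the Euler characteristic is 6 − 15 + 10 = 1, which agrees with 1 − 0 + 0 = 1.

H_0 = Z,  H_1 = Z_2,  H_2 = 0.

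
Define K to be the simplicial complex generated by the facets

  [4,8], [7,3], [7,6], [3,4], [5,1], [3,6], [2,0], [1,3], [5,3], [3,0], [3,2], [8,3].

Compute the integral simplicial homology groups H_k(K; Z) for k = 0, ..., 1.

K has 9 vertices, 12 edges.
rank ∂_0 = 0, rank ∂_1 = 8 ⇒ b_0 = 9 − 0 − 8 = 1; all invariant factors of ∂_1 are 1 so no torsion. So H_0 ≅ Z.
rank ∂_1 = 8, rank ∂_2 = 0 ⇒ b_1 = 12 − 8 − 0 = 4. So H_1 ≅ Z^4.

H_0 = Z,  H_1 = Z^4.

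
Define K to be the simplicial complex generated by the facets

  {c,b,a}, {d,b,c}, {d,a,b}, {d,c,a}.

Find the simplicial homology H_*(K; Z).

We work with the vertex ordering a < b < c < d. The simplices of K, each written with vertices in increasing order, are:

  0-simplices (4): a, b, c, d
  1-simplices (6): ab, ac, ad, bc, bd, cd
  2-simplices (4): abc, abd, acd, bcd

so the chain groups are C_0 ≅ Z^4, C_1 ≅ Z^6, C_2 ≅ Z^4.

Boundary ∂_1: C_1 → C_0 is given by ∂[p,q] = [q] − [p]. For instance
  ∂ad = d − a.
This gives a 4×6 integer matrix of rank 3; reducing to Smith normal form yields diagonal entries (1,1,1).

∂_2: C_2 → C_1 maps a triangle to the signed sum of its edges. For instance
  ∂bcd = cd − bd + bc,
  ∂abd = bd − ad + ab.
The 6×4 boundary matrix has rank 3 and Smith normal form diag(1,1,1).

Reading off H_k = ker ∂_k / im ∂_{k+1}:

  H_0: rank C_0 − rank ∂_1 = 4 − 3 = 1, and the invariant factors of ∂_1 are all 1, so H_0 ≅ Z.
  H_1: rank ker ∂_1 − rank ∂_2 = (6 − 3) − 3 = 0, and the invariant factors of ∂_2 are all 1, so H_1 ≅ 0.
  H_2: rank ker ∂_2 − rank ∂_3 = (4 − 3) − 0 = 1, and there is no ∂_3, so H_2 ≅ Z.

H_0 = Z,  H_1 = 0,  H_2 = Z.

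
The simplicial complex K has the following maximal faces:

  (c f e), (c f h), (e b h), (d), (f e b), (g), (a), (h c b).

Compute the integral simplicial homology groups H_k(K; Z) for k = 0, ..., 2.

H_0 ≅ Z^4,  H_1 ≅ Z,  H_2 = 0.

Order the vertices as a < b < c < d < e < f < g < h. Listing each simplex with vertices in this order, K has dimension 2 with simplices:

  0-simplices (8): a, b, c, d, e, f, g, h
  1-simplices (10): bc, be, bf, bh, ce, cf, ch, ef, eh, fh
  2-simplices (5): bch, bef, beh, cef, cfh

so the chain groups are C_0 ≅ Z^8, C_1 ≅ Z^10, C_2 ≅ Z^5.

The boundary map ∂_1: C_1 → C_0 maps an edge to its endpoints' difference, ∂[p,q] = q − p.
This gives a 8×10 integer matrix of rank 4; reducing to Smith normal form yields diagonal entries (1,1,1,1).

Boundary ∂_2: C_2 → C_1 sends each 2-simplex [p,q,r] to [q,r] − [p,r] + [p,q]. For instance
  ∂cef = ef − cf + ce,
  ∂beh = eh − bh + be.
The resulting 10×5 matrix has rank 5, and its Smith normal form has invariant factors (1,1,1,1,1).

Computing H_k = (kernel of ∂_k) / (image of ∂_{k+1}):

  H_0: rank C_0 − rank ∂_1 = 8 − 4 = 4, and the invariant factors of ∂_1 are all 1, so H_0 ≅ Z^4.
  H_1: rank ker ∂_1 − rank ∂_2 = (10 − 4) − 5 = 1, and the invariant factors of ∂_2 are all 1, so H_1 ≅ Z.
  H_2: rank ker ∂_2 − rank ∂_3 = (5 − 5) − 0 = 0, and there is no ∂_3, so H_2 ≅ 0.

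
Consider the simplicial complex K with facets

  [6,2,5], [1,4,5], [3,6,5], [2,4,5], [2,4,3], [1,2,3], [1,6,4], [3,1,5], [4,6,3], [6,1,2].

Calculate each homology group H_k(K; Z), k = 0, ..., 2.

Take the total order 1 < 2 < 3 < 4 < 5 < 6 on the vertex set. Then K (dimension 2) consists of the simplices:

  0-simplices (6): [1], [2], [3], [4], [5], [6]
  1-simplices (15): [1,2], [1,3], [1,4], [1,5], [1,6], [2,3], [2,4], [2,5], [2,6], [3,4], [3,5], [3,6], [4,5], [4,6], [5,6]
  2-simplices (10): [1,2,3], [1,2,6], [1,3,5], [1,4,5], [1,4,6], [2,3,4], [2,4,5], [2,5,6], [3,4,6], [3,5,6]

giving chain groups C_0 ≅ Z^6, C_1 ≅ Z^15, C_2 ≅ Z^10.

The boundary map ∂_1: C_1 → C_0 sends each edge [p,q] (with p < q) to q − p. For instance
  ∂[1,3] = [3] − [1].
As a 6×15 matrix over Z this has rank 5, with invariant factors (1,1,1,1,1).

Boundary ∂_2: C_2 → C_1 maps a triangle to the signed sum of its edges. For instance
  ∂[3,4,6] = [4,6] − [3,6] + [3,4],
  ∂[2,3,4] = [3,4] − [2,4] + [2,3].
As a 15×10 matrix over Z this has rank 10, with invariant factors (1,1,1,1,1,1,1,1,1,2).

Now H_k = ker ∂_k / im ∂_{k+1}, so:

  H_0: rank C_0 − rank ∂_1 = 6 − 5 = 1, and the invariant factors of ∂_1 are all 1, so H_0 ≅ Z.
  H_1: rank ker ∂_1 − rank ∂_2 = (15 − 5) − 10 = 0, and ∂_2 has invariant factor 2 > 1, so H_1 ≅ Z/2.
  H_2: rank ker ∂_2 − rank ∂_3 = (10 − 10) − 0 = 0, and there is no ∂_3, so H_2 ≅ 0.

H_0 ≅ Z,  H_1 ≅ Z/2,  H_2 = 0.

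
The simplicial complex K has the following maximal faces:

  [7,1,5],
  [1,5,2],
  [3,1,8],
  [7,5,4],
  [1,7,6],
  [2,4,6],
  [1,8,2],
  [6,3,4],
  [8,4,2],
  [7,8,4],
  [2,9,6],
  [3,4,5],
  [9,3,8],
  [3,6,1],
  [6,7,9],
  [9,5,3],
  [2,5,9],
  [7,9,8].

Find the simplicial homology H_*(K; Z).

Take the total order 1 < 2 < 3 < 4 < 5 < 6 < 7 < 8 < 9 on the vertex set. Then K (dimension 2) consists of the simplices:

  0-simplices (9): [1], [2], [3], [4], [5], [6], [7], [8], [9]
  1-simplices (27): (27 of them)
  2-simplices (18): [1,2,5], [1,2,8], [1,3,6], [1,3,8], [1,5,7], [1,6,7], [2,4,6], [2,4,8], [2,5,9], [2,6,9], [3,4,5], [3,4,6], [3,5,9], [3,8,9], [4,5,7], [4,7,8], [6,7,9], [7,8,9]

so the chain groups are C_0 ≅ Z^9, C_1 ≅ Z^27, C_2 ≅ Z^18.

The boundary map ∂_1: C_1 → C_0 is given by ∂[p,q] = [q] − [p].
This gives a 9×27 integer matrix of rank 8; reducing to Smith normal form yields diagonal entries (1,1,1,1,1,1,1,1).

The boundary map ∂_2: C_2 → C_1 sends each 2-simplex [p,q,r] to [q,r] − [p,r] + [p,q]. For instance
  ∂[2,4,6] = [4,6] − [2,6] + [2,4],
  ∂[3,5,9] = [5,9] − [3,9] + [3,5].
This gives a 27×18 integer matrix of rank 17; reducing to Smith normal form yields diagonal entries (1,1,1,1,1,1,1,1,1,1,1,1,1,1,1,1,1).

Reading off H_k = ker ∂_k / im ∂_{k+1}:

  H_0: rank C_0 − rank ∂_1 = 9 − 8 = 1, and the invariant factors of ∂_1 are all 1, so H_0 = Z.
  H_1: rank ker ∂_1 − rank ∂_2 = (27 − 8) − 17 = 2, and the invariant factors of ∂_2 are all 1, so H_1 = Z^2.
  H_2: rank ker ∂_2 − rank ∂_3 = (18 − 17) − 0 = 1, and there is no ∂_3, so H_2 = Z.

(K is a triangulation of the torus T^2.)

H_0 = Z,  H_1 = Z^2,  H_2 = Z.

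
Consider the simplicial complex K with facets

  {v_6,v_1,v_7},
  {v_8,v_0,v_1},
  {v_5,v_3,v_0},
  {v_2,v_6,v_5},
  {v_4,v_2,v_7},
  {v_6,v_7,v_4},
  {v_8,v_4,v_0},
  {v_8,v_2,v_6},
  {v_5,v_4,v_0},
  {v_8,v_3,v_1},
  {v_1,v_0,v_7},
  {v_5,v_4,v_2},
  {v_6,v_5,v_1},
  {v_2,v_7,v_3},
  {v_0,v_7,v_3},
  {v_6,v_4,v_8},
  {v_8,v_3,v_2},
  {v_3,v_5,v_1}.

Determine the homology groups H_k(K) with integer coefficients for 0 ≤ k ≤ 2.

Fix the vertex order v_0 < v_1 < v_2 < v_3 < v_4 < v_5 < v_6 < v_7 < v_8 and write every simplex with vertices in increasing order. Then dim K = 2 and the simplices of K are:

  0-simplices (9): [v_0], [v_1], [v_2], [v_3], [v_4], [v_5], [v_6], [v_7], [v_8]
  1-simplices (27): (27 of them)
  2-simplices (18): (18 of them)

giving chain groups C_0 ≅ Z^9, C_1 ≅ Z^27, C_2 ≅ Z^18.

∂_1: C_1 → C_0 is given by ∂[p,q] = [q] − [p]. For instance
  ∂[v_1,v_3] = [v_3] − [v_1].
This gives a 9×27 integer matrix of rank 8; reducing to Smith normal form yields diagonal entries (1,1,1,1,1,1,1,1).

∂_2: C_2 → C_1 sends each 2-simplex [p,q,r] to [q,r] − [p,r] + [p,q]. For instance
  ∂[v_2,v_4,v_5] = [v_4,v_5] − [v_2,v_5] + [v_2,v_4],
  ∂[v_2,v_6,v_8] = [v_6,v_8] − [v_2,v_8] + [v_2,v_6].
The resulting 27×18 matrix has rank 18, and its Smith normal form has invariant factors (1,1,1,1,1,1,1,1,1,1,1,1,1,1,1,1,1,2).

Computing H_k = (kernel of ∂_k) / (image of ∂_{k+1}):

  H_0: rank C_0 − rank ∂_1 = 9 − 8 = 1, and the invariant factors of ∂_1 are all 1, so H_0 = Z.
  H_1: rank ker ∂_1 − rank ∂_2 = (27 − 8) − 18 = 1, and ∂_2 has invariant factor 2 > 1, so H_1 = Z ⊕ Z/2.
  H_2: rank ker ∂_2 − rank ∂_3 = (18 − 18) − 0 = 0, and there is no ∂_3, so H_2 = 0.

As a check, the Euler characteristic is 9 − 27 + 18 = 0, which agrees with 1 − 1 + 0 = 0.

H_0 = Z,  H_1 = Z ⊕ Z/2,  H_2 = 0.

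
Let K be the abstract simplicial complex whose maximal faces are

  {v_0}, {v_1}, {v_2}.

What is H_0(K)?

H_0 = Z^3.

Fix the vertex order v_0 < v_1 < v_2 and write every simplex with vertices in increasing order. Then dim K = 0 and the simplices of K are:

  0-simplices (3): [v_0], [v_1], [v_2]

Hence C_0 ≅ Z^3.

From H_k ≅ ker(∂_k) / im(∂_{k+1}) we obtain:

  H_0: rank C_0 − rank ∂_1 = 3 − 0 = 3, and there is no ∂_1, so H_0 ≅ Z^3.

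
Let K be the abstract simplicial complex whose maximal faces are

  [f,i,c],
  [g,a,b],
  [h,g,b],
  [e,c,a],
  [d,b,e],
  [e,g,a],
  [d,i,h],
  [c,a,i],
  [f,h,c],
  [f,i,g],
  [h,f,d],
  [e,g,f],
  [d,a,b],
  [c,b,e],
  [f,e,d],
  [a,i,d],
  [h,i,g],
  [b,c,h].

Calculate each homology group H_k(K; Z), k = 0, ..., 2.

Order the vertices as a < b < c < d < e < f < g < h < i. Listing each simplex with vertices in this order, K has dimension 2 with simplices:

  0-simplices (9): a, b, c, d, e, f, g, h, i
  1-simplices (27): ab, ac, ad, ae, ag, ai, bc, bd, be, bg, bh, ce, cf, ch, ci, de, df, dh, di, ef, eg, fg, fh, fi, gh, gi, hi
  2-simplices (18): abd, abg, ace, aci, adi, aeg, bce, bch, bde, bgh, cfh, cfi, def, dfh, dhi, efg, fgi, ghi

giving chain groups C_0 ≅ Z^9, C_1 ≅ Z^27, C_2 ≅ Z^18.

∂_1: C_1 → C_0 is given by ∂[p,q] = [q] − [p]. For instance
  ∂ci = i − c.
The resulting 9×27 matrix has rank 8, and its Smith normal form has invariant factors (1,1,1,1,1,1,1,1).

Boundary ∂_2: C_2 → C_1 acts by ∂[p,q,r] = [q,r] − [p,r] + [p,q]. For instance
  ∂adi = di − ai + ad,
  ∂dfh = fh − dh + df.
The 27×18 boundary matrix has rank 18 and Smith normal form diag(1,1,1,1,1,1,1,1,1,1,1,1,1,1,1,1,1,2).

Now H_k = ker ∂_k / im ∂_{k+1}, so:

  H_0: rank C_0 − rank ∂_1 = 9 − 8 = 1, and the invariant factors of ∂_1 are all 1, so H_0 = Z.
  H_1: rank ker ∂_1 − rank ∂_2 = (27 − 8) − 18 = 1, and ∂_2 has invariant factor 2 > 1, so H_1 = Z ⊕ Z/2.
  H_2: rank ker ∂_2 − rank ∂_3 = (18 − 18) − 0 = 0, and there is no ∂_3, so H_2 = 0.

(K is a triangulation of the Klein bottle.)

H_0 = Z,  H_1 = Z ⊕ Z/2,  H_2 = 0.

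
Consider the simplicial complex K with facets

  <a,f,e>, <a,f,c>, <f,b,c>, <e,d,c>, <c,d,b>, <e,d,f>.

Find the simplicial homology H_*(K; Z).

H_0 ≅ Z,  H_1 ≅ Z,  H_2 = 0.

Take the total order a < b < c < d < e < f on the vertex set. Then K (dimension 2) consists of the simplices:

  0-simplices (6): a, b, c, d, e, f
  1-simplices (12): ac, ae, af, bc, bd, bf, cd, ce, cf, de, df, ef
  2-simplices (6): acf, aef, bcd, bcf, cde, def

giving chain groups C_0 ≅ Z^6, C_1 ≅ Z^12, C_2 ≅ Z^6.

∂_1: C_1 → C_0 sends each edge [p,q] (with p < q) to q − p. For instance
  ∂af = f − a.
As a 6×12 matrix over Z this has rank 5, with invariant factors (1,1,1,1,1).

Boundary ∂_2: C_2 → C_1 maps a triangle to the signed sum of its edges. For instance
  ∂aef = ef − af + ae,
  ∂bcf = cf − bf + bc.
This gives a 12×6 integer matrix of rank 6; reducing to Smith normal form yields diagonal entries (1,1,1,1,1,1).

Reading off H_k = ker ∂_k / im ∂_{k+1}:

  H_0: rank C_0 − rank ∂_1 = 6 − 5 = 1, and the invariant factors of ∂_1 are all 1, so H_0 ≅ Z.
  H_1: rank ker ∂_1 − rank ∂_2 = (12 − 5) − 6 = 1, and the invariant factors of ∂_2 are all 1, so H_1 ≅ Z.
  H_2: rank ker ∂_2 − rank ∂_3 = (6 − 6) − 0 = 0, and there is no ∂_3, so H_2 ≅ 0.

As a check, the Euler characteristic is 6 − 12 + 6 = 0, which agrees with 1 − 1 + 0 = 0.
(K is a triangulation of the cylinder S^1 x I.)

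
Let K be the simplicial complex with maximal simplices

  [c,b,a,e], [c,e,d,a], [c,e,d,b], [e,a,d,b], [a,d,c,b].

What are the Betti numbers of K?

Order the vertices as a < b < c < d < e. Listing each simplex with vertices in this order, K has dimension 3 with simplices:

  0-simplices (5): a, b, c, d, e
  1-simplices (10): ab, ac, ad, ae, bc, bd, be, cd, ce, de
  2-simplices (10): abc, abd, abe, acd, ace, ade, bcd, bce, bde, cde
  3-simplices (5): abcd, abce, abde, acde, bcde

Hence C_0 ≅ Z^5, C_1 ≅ Z^10, C_2 ≅ Z^10, C_3 ≅ Z^5.

∂_1: C_1 → C_0 maps an edge to its endpoints' difference, ∂[p,q] = q − p. For instance
  ∂be = e − b.
The 5×10 boundary matrix has rank 4 and Smith normal form diag(1,1,1,1).

Boundary ∂_2: C_2 → C_1 sends each 2-simplex [p,q,r] to [q,r] − [p,r] + [p,q]. For instance
  ∂ace = ce − ae + ac,
  ∂bde = de − be + bd.
As a 10×10 matrix over Z this has rank 6, with invariant factors (1,1,1,1,1,1).

Boundary ∂_3: C_3 → C_2 sends each 3-simplex σ to the alternating sum Σ_i (−1)^i (σ with its i-th vertex removed). For instance
  ∂bcde = cde − bde + bce − bcd,
  ∂abde = bde − ade + abe − abd.
As a 10×5 matrix over Z this has rank 4, with invariant factors (1,1,1,1).

Now H_k = ker ∂_k / im ∂_{k+1}, so:

  H_0: rank C_0 − rank ∂_1 = 5 − 4 = 1, and the invariant factors of ∂_1 are all 1, so H_0 ≅ Z.
  H_1: rank ker ∂_1 − rank ∂_2 = (10 − 4) − 6 = 0, and the invariant factors of ∂_2 are all 1, so H_1 ≅ 0.
  H_2: rank ker ∂_2 − rank ∂_3 = (10 − 6) − 4 = 0, and the invariant factors of ∂_3 are all 1, so H_2 ≅ 0.
  H_3: rank ker ∂_3 − rank ∂_4 = (5 − 4) − 0 = 1, and there is no ∂_4, so H_3 ≅ Z.

Hence the Betti numbers are b_0 = 1, b_1 = 0, b_2 = 0, b_3 = 1.

b_0 = 1, b_1 = 0, b_2 = 0, b_3 = 1.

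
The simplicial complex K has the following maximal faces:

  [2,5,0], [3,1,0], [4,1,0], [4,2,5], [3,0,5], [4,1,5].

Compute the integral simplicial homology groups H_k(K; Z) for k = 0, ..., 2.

H_0 ≅ Z,  H_1 ≅ Z,  H_2 = 0.

Fix the vertex order 0 < 1 < 2 < 3 < 4 < 5 and write every simplex with vertices in increasing order. Then dim K = 2 and the simplices of K are:

  0-simplices (6): [0], [1], [2], [3], [4], [5]
  1-simplices (12): [0,1], [0,2], [0,3], [0,4], [0,5], [1,3], [1,4], [1,5], [2,4], [2,5], [3,5], [4,5]
  2-simplices (6): [0,1,3], [0,1,4], [0,2,5], [0,3,5], [1,4,5], [2,4,5]

giving chain groups C_0 ≅ Z^6, C_1 ≅ Z^12, C_2 ≅ Z^6.

Boundary ∂_1: C_1 → C_0 is given by ∂[p,q] = [q] − [p]. For instance
  ∂[0,5] = [5] − [0].
The resulting 6×12 matrix has rank 5, and its Smith normal form has invariant factors (1,1,1,1,1).

The boundary map ∂_2: C_2 → C_1 sends each 2-simplex [p,q,r] to [q,r] − [p,r] + [p,q]. For instance
  ∂[0,1,3] = [1,3] − [0,3] + [0,1],
  ∂[0,1,4] = [1,4] − [0,4] + [0,1].
This gives a 12×6 integer matrix of rank 6; reducing to Smith normal form yields diagonal entries (1,1,1,1,1,1).

Computing H_k = (kernel of ∂_k) / (image of ∂_{k+1}):

  H_0: rank C_0 − rank ∂_1 = 6 − 5 = 1, and the invariant factors of ∂_1 are all 1, so H_0 = Z.
  H_1: rank ker ∂_1 − rank ∂_2 = (12 − 5) − 6 = 1, and the invariant factors of ∂_2 are all 1, so H_1 = Z.
  H_2: rank ker ∂_2 − rank ∂_3 = (6 − 6) − 0 = 0, and there is no ∂_3, so H_2 = 0.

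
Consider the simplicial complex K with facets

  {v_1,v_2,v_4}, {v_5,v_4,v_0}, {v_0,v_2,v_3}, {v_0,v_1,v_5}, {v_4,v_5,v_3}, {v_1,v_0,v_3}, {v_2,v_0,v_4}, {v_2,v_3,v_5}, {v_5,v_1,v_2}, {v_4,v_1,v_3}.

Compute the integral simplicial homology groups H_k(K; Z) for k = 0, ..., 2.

H_0 ≅ Z,  H_1 ≅ Z/2Z,  H_2 = 0.

Fix the vertex order v_0 < v_1 < v_2 < v_3 < v_4 < v_5 and write every simplex with vertices in increasing order. Then dim K = 2 and the simplices of K are:

  0-simplices (6): [v_0], [v_1], [v_2], [v_3], [v_4], [v_5]
  1-simplices (15): (15 of them)
  2-simplices (10): [v_0,v_1,v_3], [v_0,v_1,v_5], [v_0,v_2,v_3], [v_0,v_2,v_4], [v_0,v_4,v_5], [v_1,v_2,v_4], [v_1,v_2,v_5], [v_1,v_3,v_4], [v_2,v_3,v_5], [v_3,v_4,v_5]

giving chain groups C_0 ≅ Z^6, C_1 ≅ Z^15, C_2 ≅ Z^10.

∂_1: C_1 → C_0 sends each edge [p,q] (with p < q) to q − p.
This gives a 6×15 integer matrix of rank 5; reducing to Smith normal form yields diagonal entries (1,1,1,1,1).

∂_2: C_2 → C_1 sends each 2-simplex [p,q,r] to [q,r] − [p,r] + [p,q]. For instance
  ∂[v_0,v_2,v_3] = [v_2,v_3] − [v_0,v_3] + [v_0,v_2],
  ∂[v_1,v_3,v_4] = [v_3,v_4] − [v_1,v_4] + [v_1,v_3].
This gives a 15×10 integer matrix of rank 10; reducing to Smith normal form yields diagonal entries (1,1,1,1,1,1,1,1,1,2).

From H_k ≅ ker(∂_k) / im(∂_{k+1}) we obtain:

  H_0: rank C_0 − rank ∂_1 = 6 − 5 = 1, and the invariant factors of ∂_1 are all 1, so H_0 ≅ Z.
  H_1: rank ker ∂_1 − rank ∂_2 = (15 − 5) − 10 = 0, and ∂_2 has invariant factor 2 > 1, so H_1 ≅ Z/2Z.
  H_2: rank ker ∂_2 − rank ∂_3 = (10 − 10) − 0 = 0, and there is no ∂_3, so H_2 ≅ 0.

As a check, the Euler characteristic is 6 − 15 + 10 = 1, which agrees with 1 − 0 + 0 = 1.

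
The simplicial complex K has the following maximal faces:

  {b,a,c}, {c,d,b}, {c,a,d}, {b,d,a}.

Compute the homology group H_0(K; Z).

We work with the vertex ordering a < b < c < d. The simplices of K, each written with vertices in increasing order, are:

  0-simplices (4): a, b, c, d
  1-simplices (6): ab, ac, ad, bc, bd, cd
  2-simplices (4): abc, abd, acd, bcd

Hence C_0 ≅ Z^4, C_1 ≅ Z^6, C_2 ≅ Z^4.

Boundary ∂_1: C_1 → C_0 sends each edge [p,q] (with p < q) to q − p. For instance
  ∂ad = d − a.
The resulting 4×6 matrix has rank 3, and its Smith normal form has invariant factors (1,1,1).

Boundary ∂_2: C_2 → C_1 sends each 2-simplex [p,q,r] to [q,r] − [p,r] + [p,q]. For instance
  ∂bcd = cd − bd + bc,
  ∂abd = bd − ad + ab.
As a 6×4 matrix over Z this has rank 3, with invariant factors (1,1,1).

Now H_k = ker ∂_k / im ∂_{k+1}, so:

  H_0: rank C_0 − rank ∂_1 = 4 − 3 = 1, and the invariant factors of ∂_1 are all 1, so H_0 = Z.

H_0 = Z.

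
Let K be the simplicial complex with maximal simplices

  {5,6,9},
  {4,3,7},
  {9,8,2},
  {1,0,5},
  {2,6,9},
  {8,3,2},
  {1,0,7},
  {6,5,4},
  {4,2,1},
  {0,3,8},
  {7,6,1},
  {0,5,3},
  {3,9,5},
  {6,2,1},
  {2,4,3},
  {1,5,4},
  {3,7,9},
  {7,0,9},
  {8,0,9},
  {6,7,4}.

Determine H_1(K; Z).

We work with the vertex ordering 0 < 1 < 2 < 3 < 4 < 5 < 6 < 7 < 8 < 9. The simplices of K, each written with vertices in increasing order, are:

  0-simplices (10): [0], [1], [2], [3], [4], [5], [6], [7], [8], [9]
  1-simplices (30): (30 of them)
  2-simplices (20): (20 of them)

so the chain groups are C_0 ≅ Z^10, C_1 ≅ Z^30, C_2 ≅ Z^20.

∂_1: C_1 → C_0 sends each edge [p,q] (with p < q) to q − p.
The 10×30 boundary matrix has rank 9 and Smith normal form diag(1,1,1,1,1,1,1,1,1).

Boundary ∂_2: C_2 → C_1 acts by ∂[p,q,r] = [q,r] − [p,r] + [p,q]. For instance
  ∂[1,6,7] = [6,7] − [1,7] + [1,6],
  ∂[4,5,6] = [5,6] − [4,6] + [4,5].
This gives a 30×20 integer matrix of rank 20; reducing to Smith normal form yields diagonal entries (1,1,1,1,1,1,1,1,1,1,1,1,1,1,1,1,1,1,1,2).

Now H_k = ker ∂_k / im ∂_{k+1}, so:

  H_1: rank ker ∂_1 − rank ∂_2 = (30 − 9) − 20 = 1, and ∂_2 has invariant factor 2 > 1, so H_1 = Z ⊕ Z/2.

(K is a triangulation of the Klein bottle.)

H_1 ≅ Z ⊕ Z/2.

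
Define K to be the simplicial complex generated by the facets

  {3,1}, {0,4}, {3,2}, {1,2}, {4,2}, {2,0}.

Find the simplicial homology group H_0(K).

Fix the vertex order 0 < 1 < 2 < 3 < 4 and write every simplex with vertices in increasing order. Then dim K = 1 and the simplices of K are:

  0-simplices (5): [0], [1], [2], [3], [4]
  1-simplices (6): [0,2], [0,4], [1,2], [1,3], [2,3], [2,4]

Hence C_0 ≅ Z^5, C_1 ≅ Z^6.

The boundary map ∂_1: C_1 → C_0 sends each edge [p,q] (with p < q) to q − p. For instance
  ∂[1,2] = [2] − [1].
This gives a 5×6 integer matrix of rank 4; reducing to Smith normal form yields diagonal entries (1,1,1,1).

Reading off H_k = ker ∂_k / im ∂_{k+1}:

  H_0: rank C_0 − rank ∂_1 = 5 − 4 = 1, and the invariant factors of ∂_1 are all 1, so H_0 = Z.

(K is a triangulation of a wedge of 2 circles.)

H_0 ≅ Z.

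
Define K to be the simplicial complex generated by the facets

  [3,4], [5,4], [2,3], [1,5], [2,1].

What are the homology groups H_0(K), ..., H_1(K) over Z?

Take the total order 1 < 2 < 3 < 4 < 5 on the vertex set. Then K (dimension 1) consists of the simplices:

  0-simplices (5): [1], [2], [3], [4], [5]
  1-simplices (5): [1,2], [1,5], [2,3], [3,4], [4,5]

Hence C_0 ≅ Z^5, C_1 ≅ Z^5.

Boundary ∂_1: C_1 → C_0 maps an edge to its endpoints' difference, ∂[p,q] = q − p.
This gives a 5×5 integer matrix of rank 4; reducing to Smith normal form yields diagonal entries (1,1,1,1).

Computing H_k = (kernel of ∂_k) / (image of ∂_{k+1}):

  H_0: rank C_0 − rank ∂_1 = 5 − 4 = 1, and the invariant factors of ∂_1 are all 1, so H_0 = Z.
  H_1: rank ker ∂_1 − rank ∂_2 = (5 − 4) − 0 = 1, and there is no ∂_2, so H_1 = Z.

(K is a triangulation of the circle S^1.)

H_0 = Z,  H_1 = Z.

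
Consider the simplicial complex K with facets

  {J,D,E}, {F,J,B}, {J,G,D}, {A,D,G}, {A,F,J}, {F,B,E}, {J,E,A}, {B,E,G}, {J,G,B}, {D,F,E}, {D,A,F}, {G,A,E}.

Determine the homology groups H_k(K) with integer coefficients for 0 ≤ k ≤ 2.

Order the vertices as A < B < D < E < F < G < J. Listing each simplex with vertices in this order, K has dimension 2 with simplices:

  0-simplices (7): A, B, D, E, F, G, J
  1-simplices (18): AD, AE, AF, AG, AJ, BE, BF, BG, BJ, DE, DF, DG, DJ, EF, EG, EJ, FJ, GJ
  2-simplices (12): ADF, ADG, AEG, AEJ, AFJ, BEF, BEG, BFJ, BGJ, DEF, DEJ, DGJ

Hence C_0 ≅ Z^7, C_1 ≅ Z^18, C_2 ≅ Z^12.

The boundary map ∂_1: C_1 → C_0 sends each edge [p,q] (with p < q) to q − p. For instance
  ∂BF = F − B.
This gives a 7×18 integer matrix of rank 6; reducing to Smith normal form yields diagonal entries (1,1,1,1,1,1).

Boundary ∂_2: C_2 → C_1 sends each 2-simplex [p,q,r] to [q,r] − [p,r] + [p,q]. For instance
  ∂AFJ = FJ − AJ + AF,
  ∂ADF = DF − AF + AD.
This gives a 18×12 integer matrix of rank 12; reducing to Smith normal form yields diagonal entries (1,1,1,1,1,1,1,1,1,1,1,2).

From H_k ≅ ker(∂_k) / im(∂_{k+1}) we obtain:

  H_0: rank C_0 − rank ∂_1 = 7 − 6 = 1, and the invariant factors of ∂_1 are all 1, so H_0 ≅ Z.
  H_1: rank ker ∂_1 − rank ∂_2 = (18 − 6) − 12 = 0, and ∂_2 has invariant factor 2 > 1, so H_1 ≅ Z_2.
  H_2: rank ker ∂_2 − rank ∂_3 = (12 − 12) − 0 = 0, and there is no ∂_3, so H_2 ≅ 0.

H_0 = Z,  H_1 = Z_2,  H_2 = 0.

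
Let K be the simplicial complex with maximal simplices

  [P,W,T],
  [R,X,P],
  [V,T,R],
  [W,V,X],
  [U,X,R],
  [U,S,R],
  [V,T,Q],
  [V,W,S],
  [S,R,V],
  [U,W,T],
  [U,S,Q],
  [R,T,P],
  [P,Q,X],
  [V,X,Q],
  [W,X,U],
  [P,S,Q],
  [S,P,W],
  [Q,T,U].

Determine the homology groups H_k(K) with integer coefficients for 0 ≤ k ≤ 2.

Order the vertices as P < Q < R < S < T < U < V < W < X. Listing each simplex with vertices in this order, K has dimension 2 with simplices:

  0-simplices (9): P, Q, R, S, T, U, V, W, X
  1-simplices (27): PQ, PR, PS, PT, PW, PX, QS, QT, QU, QV, QX, RS, RT, RU, RV, RX, SU, SV, SW, TU, TV, TW, UW, UX, VW, VX, WX
  2-simplices (18): PQS, PQX, PRT, PRX, PSW, PTW, QSU, QTU, QTV, QVX, RSU, RSV, RTV, RUX, SVW, TUW, UWX, VWX

Hence C_0 ≅ Z^9, C_1 ≅ Z^27, C_2 ≅ Z^18.

∂_1: C_1 → C_0 is given by ∂[p,q] = [q] − [p].
As a 9×27 matrix over Z this has rank 8, with invariant factors (1,1,1,1,1,1,1,1).

Boundary ∂_2: C_2 → C_1 acts by ∂[p,q,r] = [q,r] − [p,r] + [p,q]. For instance
  ∂VWX = WX − VX + VW,
  ∂RTV = TV − RV + RT.
The 27×18 boundary matrix has rank 17 and Smith normal form diag(1,1,1,1,1,1,1,1,1,1,1,1,1,1,1,1,1).

Now H_k = ker ∂_k / im ∂_{k+1}, so:

  H_0: rank C_0 − rank ∂_1 = 9 − 8 = 1, and the invariant factors of ∂_1 are all 1, so H_0 = Z.
  H_1: rank ker ∂_1 − rank ∂_2 = (27 − 8) − 17 = 2, and the invariant factors of ∂_2 are all 1, so H_1 = Z^2.
  H_2: rank ker ∂_2 − rank ∂_3 = (18 − 17) − 0 = 1, and there is no ∂_3, so H_2 = Z.

H_0 = Z,  H_1 = Z^2,  H_2 = Z.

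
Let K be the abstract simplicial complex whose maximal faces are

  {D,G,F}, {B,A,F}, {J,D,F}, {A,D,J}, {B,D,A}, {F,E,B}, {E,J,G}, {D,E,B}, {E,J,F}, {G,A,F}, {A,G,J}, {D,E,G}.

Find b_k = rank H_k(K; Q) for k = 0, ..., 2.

Order the vertices as A < B < D < E < F < G < J. Listing each simplex with vertices in this order, K has dimension 2 with simplices:

  0-simplices (7): A, B, D, E, F, G, J
  1-simplices (18): AB, AD, AF, AG, AJ, BD, BE, BF, DE, DF, DG, DJ, EF, EG, EJ, FG, FJ, GJ
  2-simplices (12): ABD, ABF, ADJ, AFG, AGJ, BDE, BEF, DEG, DFG, DFJ, EFJ, EGJ

so the chain groups are C_0 ≅ Z^7, C_1 ≅ Z^18, C_2 ≅ Z^12.

Boundary ∂_1: C_1 → C_0 sends each edge [p,q] (with p < q) to q − p. For instance
  ∂DG = G − D.
As a 7×18 matrix over Z this has rank 6, with invariant factors (1,1,1,1,1,1).

∂_2: C_2 → C_1 maps a triangle to the signed sum of its edges. For instance
  ∂EFJ = FJ − EJ + EF,
  ∂AGJ = GJ − AJ + AG.
The 18×12 boundary matrix has rank 12 and Smith normal form diag(1,1,1,1,1,1,1,1,1,1,1,2).

Computing H_k = (kernel of ∂_k) / (image of ∂_{k+1}):

  H_0: rank C_0 − rank ∂_1 = 7 − 6 = 1, and the invariant factors of ∂_1 are all 1, so H_0 = Z.
  H_1: rank ker ∂_1 − rank ∂_2 = (18 − 6) − 12 = 0, and ∂_2 has invariant factor 2 > 1, so H_1 = Z/2Z.
  H_2: rank ker ∂_2 − rank ∂_3 = (12 − 12) − 0 = 0, and there is no ∂_3, so H_2 = 0.

As a check, the Euler characteristic is 7 − 18 + 12 = 1, which agrees with 1 − 0 + 0 = 1.

Hence the Betti numbers are b_0 = 1, b_1 = 0, b_2 = 0.

b_0 = 1, b_1 = 0, b_2 = 0.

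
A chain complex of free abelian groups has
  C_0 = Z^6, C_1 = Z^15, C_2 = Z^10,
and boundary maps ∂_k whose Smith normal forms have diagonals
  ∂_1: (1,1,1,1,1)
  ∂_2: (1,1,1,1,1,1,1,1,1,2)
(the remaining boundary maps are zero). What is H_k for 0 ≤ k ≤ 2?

H_0 ≅ Z,  H_1 ≅ Z/2,  H_2 = 0.

H_0: b_0 = 6 − 0 − 5 = 1; torsion from ∂_1 factors > 1: none. So H_0 ≅ Z.
H_1: b_1 = 15 − 5 − 10 = 0; torsion from ∂_2 factors > 1: [2]. So H_1 ≅ Z/2.
H_2: b_2 = 10 − 10 − 0 = 0; torsion from ∂_3 factors > 1: none. So H_2 ≅ 0.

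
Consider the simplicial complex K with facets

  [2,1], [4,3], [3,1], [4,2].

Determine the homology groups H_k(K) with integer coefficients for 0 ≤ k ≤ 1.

K has 4 vertices, 4 edges.
rank ∂_0 = 0, rank ∂_1 = 3 ⇒ b_0 = 4 − 0 − 3 = 1; all invariant factors of ∂_1 are 1 so no torsion. So H_0 = Z.
rank ∂_1 = 3, rank ∂_2 = 0 ⇒ b_1 = 4 − 3 − 0 = 1. So H_1 = Z.

H_0 = Z,  H_1 = Z.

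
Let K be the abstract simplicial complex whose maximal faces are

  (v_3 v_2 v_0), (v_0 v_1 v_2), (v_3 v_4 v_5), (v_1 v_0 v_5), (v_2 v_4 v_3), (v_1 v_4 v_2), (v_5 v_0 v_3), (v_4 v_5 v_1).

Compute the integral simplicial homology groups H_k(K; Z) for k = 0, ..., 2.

Take the total order v_0 < v_1 < v_2 < v_3 < v_4 < v_5 on the vertex set. Then K (dimension 2) consists of the simplices:

  0-simplices (6): [v_0], [v_1], [v_2], [v_3], [v_4], [v_5]
  1-simplices (12): [v_0,v_1], [v_0,v_2], [v_0,v_3], [v_0,v_5], [v_1,v_2], [v_1,v_4], [v_1,v_5], [v_2,v_3], [v_2,v_4], [v_3,v_4], [v_3,v_5], [v_4,v_5]
  2-simplices (8): [v_0,v_1,v_2], [v_0,v_1,v_5], [v_0,v_2,v_3], [v_0,v_3,v_5], [v_1,v_2,v_4], [v_1,v_4,v_5], [v_2,v_3,v_4], [v_3,v_4,v_5]

Hence C_0 ≅ Z^6, C_1 ≅ Z^12, C_2 ≅ Z^8.

∂_1: C_1 → C_0 maps an edge to its endpoints' difference, ∂[p,q] = q − p. For instance
  ∂[v_2,v_4] = [v_4] − [v_2].
As a 6×12 matrix over Z this has rank 5, with invariant factors (1,1,1,1,1).

Boundary ∂_2: C_2 → C_1 maps a triangle to the signed sum of its edges. For instance
  ∂[v_1,v_4,v_5] = [v_4,v_5] − [v_1,v_5] + [v_1,v_4],
  ∂[v_0,v_1,v_5] = [v_1,v_5] − [v_0,v_5] + [v_0,v_1].
The resulting 12×8 matrix has rank 7, and its Smith normal form has invariant factors (1,1,1,1,1,1,1).

Now H_k = ker ∂_k / im ∂_{k+1}, so:

  H_0: rank C_0 − rank ∂_1 = 6 − 5 = 1, and the invariant factors of ∂_1 are all 1, so H_0 = Z.
  H_1: rank ker ∂_1 − rank ∂_2 = (12 − 5) − 7 = 0, and the invariant factors of ∂_2 are all 1, so H_1 = 0.
  H_2: rank ker ∂_2 − rank ∂_3 = (8 − 7) − 0 = 1, and there is no ∂_3, so H_2 = Z.

H_0 ≅ Z,  H_1 = 0,  H_2 ≅ Z.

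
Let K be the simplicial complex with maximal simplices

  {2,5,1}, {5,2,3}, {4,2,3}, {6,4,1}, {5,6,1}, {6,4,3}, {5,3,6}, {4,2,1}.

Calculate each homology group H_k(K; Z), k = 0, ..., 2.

H_0 ≅ Z,  H_1 = 0,  H_2 ≅ Z.

We work with the vertex ordering 1 < 2 < 3 < 4 < 5 < 6. The simplices of K, each written with vertices in increasing order, are:

  0-simplices (6): [1], [2], [3], [4], [5], [6]
  1-simplices (12): [1,2], [1,4], [1,5], [1,6], [2,3], [2,4], [2,5], [3,4], [3,5], [3,6], [4,6], [5,6]
  2-simplices (8): [1,2,4], [1,2,5], [1,4,6], [1,5,6], [2,3,4], [2,3,5], [3,4,6], [3,5,6]

giving chain groups C_0 ≅ Z^6, C_1 ≅ Z^12, C_2 ≅ Z^8.

∂_1: C_1 → C_0 sends each edge [p,q] (with p < q) to q − p. For instance
  ∂[3,5] = [5] − [3].
The resulting 6×12 matrix has rank 5, and its Smith normal form has invariant factors (1,1,1,1,1).

∂_2: C_2 → C_1 sends each 2-simplex [p,q,r] to [q,r] − [p,r] + [p,q]. For instance
  ∂[1,2,5] = [2,5] − [1,5] + [1,2],
  ∂[3,4,6] = [4,6] − [3,6] + [3,4].
This gives a 12×8 integer matrix of rank 7; reducing to Smith normal form yields diagonal entries (1,1,1,1,1,1,1).

Computing H_k = (kernel of ∂_k) / (image of ∂_{k+1}):

  H_0: rank C_0 − rank ∂_1 = 6 − 5 = 1, and the invariant factors of ∂_1 are all 1, so H_0 ≅ Z.
  H_1: rank ker ∂_1 − rank ∂_2 = (12 − 5) − 7 = 0, and the invariant factors of ∂_2 are all 1, so H_1 ≅ 0.
  H_2: rank ker ∂_2 − rank ∂_3 = (8 − 7) − 0 = 1, and there is no ∂_3, so H_2 ≅ Z.

As a check, the Euler characteristic is 6 − 12 + 8 = 2, which agrees with 1 − 0 + 1 = 2.
(K is a triangulation of the 2-sphere S^2.)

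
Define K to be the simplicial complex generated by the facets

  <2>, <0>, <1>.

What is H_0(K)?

H_0 = Z^3.

We work with the vertex ordering 0 < 1 < 2. The simplices of K, each written with vertices in increasing order, are:

  0-simplices (3): [0], [1], [2]

giving chain groups C_0 ≅ Z^3.

Reading off H_k = ker ∂_k / im ∂_{k+1}:

  H_0: rank C_0 − rank ∂_1 = 3 − 0 = 3, and there is no ∂_1, so H_0 ≅ Z^3.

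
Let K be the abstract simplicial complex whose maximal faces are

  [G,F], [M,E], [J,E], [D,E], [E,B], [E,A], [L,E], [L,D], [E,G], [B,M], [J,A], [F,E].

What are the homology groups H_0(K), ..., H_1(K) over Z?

K has 9 vertices, 12 edges.
rank ∂_0 = 0, rank ∂_1 = 8 ⇒ b_0 = 9 − 0 − 8 = 1; all invariant factors of ∂_1 are 1 so no torsion. So H_0 ≅ Z.
rank ∂_1 = 8, rank ∂_2 = 0 ⇒ b_1 = 12 − 8 − 0 = 4. So H_1 ≅ Z^4.

H_0 = Z,  H_1 = Z^4.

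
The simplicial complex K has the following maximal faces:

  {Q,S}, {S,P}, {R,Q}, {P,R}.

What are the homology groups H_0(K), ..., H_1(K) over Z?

Fix the vertex order P < Q < R < S and write every simplex with vertices in increasing order. Then dim K = 1 and the simplices of K are:

  0-simplices (4): P, Q, R, S
  1-simplices (4): PR, PS, QR, QS

so the chain groups are C_0 ≅ Z^4, C_1 ≅ Z^4.

The boundary map ∂_1: C_1 → C_0 maps an edge to its endpoints' difference, ∂[p,q] = q − p.
This gives a 4×4 integer matrix of rank 3; reducing to Smith normal form yields diagonal entries (1,1,1).

Now H_k = ker ∂_k / im ∂_{k+1}, so:

  H_0: rank C_0 − rank ∂_1 = 4 − 3 = 1, and the invariant factors of ∂_1 are all 1, so H_0 = Z.
  H_1: rank ker ∂_1 − rank ∂_2 = (4 − 3) − 0 = 1, and there is no ∂_2, so H_1 = Z.

As a check, the Euler characteristic is 4 − 4 = 0, which agrees with 1 − 1 = 0.

H_0 = Z,  H_1 = Z.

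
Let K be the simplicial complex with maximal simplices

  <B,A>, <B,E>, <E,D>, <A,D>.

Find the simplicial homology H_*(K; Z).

H_0 = Z,  H_1 = Z.

We work with the vertex ordering A < B < D < E. The simplices of K, each written with vertices in increasing order, are:

  0-simplices (4): A, B, D, E
  1-simplices (4): AB, AD, BE, DE

giving chain groups C_0 ≅ Z^4, C_1 ≅ Z^4.

The boundary map ∂_1: C_1 → C_0 maps an edge to its endpoints' difference, ∂[p,q] = q − p. For instance
  ∂AD = D − A.
This gives a 4×4 integer matrix of rank 3; reducing to Smith normal form yields diagonal entries (1,1,1).

Reading off H_k = ker ∂_k / im ∂_{k+1}:

  H_0: rank C_0 − rank ∂_1 = 4 − 3 = 1, and the invariant factors of ∂_1 are all 1, so H_0 = Z.
  H_1: rank ker ∂_1 − rank ∂_2 = (4 − 3) − 0 = 1, and there is no ∂_2, so H_1 = Z.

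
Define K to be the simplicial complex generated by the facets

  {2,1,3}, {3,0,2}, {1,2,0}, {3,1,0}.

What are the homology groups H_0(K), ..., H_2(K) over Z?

We work with the vertex ordering 0 < 1 < 2 < 3. The simplices of K, each written with vertices in increasing order, are:

  0-simplices (4): [0], [1], [2], [3]
  1-simplices (6): [0,1], [0,2], [0,3], [1,2], [1,3], [2,3]
  2-simplices (4): [0,1,2], [0,1,3], [0,2,3], [1,2,3]

Hence C_0 ≅ Z^4, C_1 ≅ Z^6, C_2 ≅ Z^4.

Boundary ∂_1: C_1 → C_0 is given by ∂[p,q] = [q] − [p]. For instance
  ∂[0,2] = [2] − [0].
The 4×6 boundary matrix has rank 3 and Smith normal form diag(1,1,1).

The boundary map ∂_2: C_2 → C_1 sends each 2-simplex [p,q,r] to [q,r] − [p,r] + [p,q]. For instance
  ∂[0,1,2] = [1,2] − [0,2] + [0,1],
  ∂[1,2,3] = [2,3] − [1,3] + [1,2].
As a 6×4 matrix over Z this has rank 3, with invariant factors (1,1,1).

Computing H_k = (kernel of ∂_k) / (image of ∂_{k+1}):

  H_0: rank C_0 − rank ∂_1 = 4 − 3 = 1, and the invariant factors of ∂_1 are all 1, so H_0 = Z.
  H_1: rank ker ∂_1 − rank ∂_2 = (6 − 3) − 3 = 0, and the invariant factors of ∂_2 are all 1, so H_1 = 0.
  H_2: rank ker ∂_2 − rank ∂_3 = (4 − 3) − 0 = 1, and there is no ∂_3, so H_2 = Z.

H_0 ≅ Z,  H_1 = 0,  H_2 ≅ Z.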